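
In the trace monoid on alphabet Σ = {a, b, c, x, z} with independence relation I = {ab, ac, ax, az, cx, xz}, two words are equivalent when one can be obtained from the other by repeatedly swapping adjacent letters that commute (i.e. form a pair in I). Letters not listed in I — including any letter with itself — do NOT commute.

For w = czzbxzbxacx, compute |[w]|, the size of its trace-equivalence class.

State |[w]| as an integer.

#0=c has no predecessor
#1=z depends on [0:c]
#2=z depends on [1:z]
#3=b depends on [2:z]
#4=x depends on [3:b]
#5=z depends on [3:b]
#6=b depends on [4:x, 5:z]
#7=x depends on [6:b]
#8=a has no predecessor
#9=c depends on [6:b]
#10=x depends on [7:x]
sources: [0:c, 8:a]
N(rest) = Σ N(rest − s) over sources s of rest; N(one piece) = 1:
  size 1 → [8]=1  [9]=1  [10]=1
  size 2 → [7,10]=1  [8,9]=2  [8,10]=2  [9,10]=2
  size 3 → [7,8,10]=3  [7,9,10]=3  [8,9,10]=6
  size 4 → [6,7,9,10]=3  [7,8,9,10]=12
  size 5 → [4,6,7,9,10]=3  [5,6,7,9,10]=3  [6,7,8,9,10]=15
  size 6 → [4,5,6,7,9,10]=6  [4,6,7,8,9,10]=18  [5,6,7,8,9,10]=18
  size 7 → [3,4,5,6,7,9,10]=6  [4,5,6,7,8,9,10]=42
  size 8 → [2,3,4,5,6,7,9,10]=6  [3,4,5,6,7,8,9,10]=48
  size 9 → [1,2,3,4,5,6,7,9,10]=6  [2,3,4,5,6,7,8,9,10]=54
  first=0(c) contributes 60
  first=8(a) contributes 6
|[w]| = 66

66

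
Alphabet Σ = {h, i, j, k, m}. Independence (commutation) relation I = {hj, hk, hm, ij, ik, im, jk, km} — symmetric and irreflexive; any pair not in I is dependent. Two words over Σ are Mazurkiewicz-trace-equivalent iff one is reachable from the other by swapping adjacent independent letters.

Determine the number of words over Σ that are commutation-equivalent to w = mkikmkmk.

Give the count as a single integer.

280

#0=m has no predecessor
#1=k has no predecessor
#2=i has no predecessor
#3=k depends on [1:k]
#4=m depends on [0:m]
#5=k depends on [3:k]
#6=m depends on [4:m]
#7=k depends on [5:k]
sources: [0:m, 1:k, 2:i]
N(rest) = Σ N(rest − s) over sources s of rest; N(one piece) = 1:
  size 1 → [2]=1  [6]=1  [7]=1
  size 2 → [2,6]=2  [2,7]=2  [4,6]=1  [5,7]=1  [6,7]=2
  size 3 → [0,4,6]=1  [2,4,6]=3  [2,5,7]=3  [2,6,7]=6  [3,5,7]=1  [4,6,7]=3  [5,6,7]=3
  size 4 → [0,2,4,6]=4  [0,4,6,7]=4  [1,3,5,7]=1  [2,3,5,7]=4  [2,4,6,7]=12  [2,5,6,7]=12  [3,5,6,7]=4  [4,5,6,7]=6
  size 5 → [0,2,4,6,7]=20  [0,4,5,6,7]=10  [1,2,3,5,7]=5  [1,3,5,6,7]=5  [2,3,5,6,7]=20  [2,4,5,6,7]=30  [3,4,5,6,7]=10
  size 6 → [0,2,4,5,6,7]=60  [0,3,4,5,6,7]=20  [1,2,3,5,6,7]=30  [1,3,4,5,6,7]=15  [2,3,4,5,6,7]=60
  first=0(m) contributes 105
  first=1(k) contributes 140
  first=2(i) contributes 35
|[w]| = 280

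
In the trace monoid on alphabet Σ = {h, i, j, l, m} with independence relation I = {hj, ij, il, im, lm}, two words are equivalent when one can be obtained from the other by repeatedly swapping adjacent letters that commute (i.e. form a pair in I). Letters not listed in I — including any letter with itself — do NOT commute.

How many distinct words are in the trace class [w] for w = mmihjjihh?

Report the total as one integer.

#0=m has no predecessor
#1=m depends on [0:m]
#2=i has no predecessor
#3=h depends on [1:m, 2:i]
#4=j depends on [1:m]
#5=j depends on [4:j]
#6=i depends on [3:h]
#7=h depends on [6:i]
#8=h depends on [7:h]
sources: [0:m, 2:i]
N(rest) = Σ N(rest − s) over sources s of rest; N(one piece) = 1:
  size 1 → [5]=1  [8]=1
  size 2 → [4,5]=1  [5,8]=2  [7,8]=1
  size 3 → [4,5,8]=3  [5,7,8]=3  [6,7,8]=1
  size 4 → [3,6,7,8]=1  [4,5,7,8]=6  [5,6,7,8]=4
  size 5 → [2,3,6,7,8]=1  [3,5,6,7,8]=5  [4,5,6,7,8]=10
  size 6 → [2,3,5,6,7,8]=6  [3,4,5,6,7,8]=15
  size 7 → [1,3,4,5,6,7,8]=15  [2,3,4,5,6,7,8]=21
  first=0(m) contributes 36
  first=2(i) contributes 15
|[w]| = 51

51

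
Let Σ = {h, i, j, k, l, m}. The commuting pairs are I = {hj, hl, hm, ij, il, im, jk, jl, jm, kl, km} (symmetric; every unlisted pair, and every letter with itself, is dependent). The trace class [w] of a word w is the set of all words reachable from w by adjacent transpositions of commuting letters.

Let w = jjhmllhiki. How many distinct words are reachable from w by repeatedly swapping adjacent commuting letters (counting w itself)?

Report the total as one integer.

#0=j has no predecessor
#1=j depends on [0:j]
#2=h has no predecessor
#3=m has no predecessor
#4=l depends on [3:m]
#5=l depends on [4:l]
#6=h depends on [2:h]
#7=i depends on [6:h]
#8=k depends on [7:i]
#9=i depends on [8:k]
sources: [0:j, 2:h, 3:m]
N(rest) = Σ N(rest − s) over sources s of rest; N(one piece) = 1:
  size 1 → [1]=1  [5]=1  [9]=1
  size 2 → [0,1]=1  [1,5]=2  [1,9]=2  [4,5]=1  [5,9]=2  [8,9]=1
  size 3 → [0,1,5]=3  [0,1,9]=3  [1,4,5]=3  [1,5,9]=6  [1,8,9]=3  [3,4,5]=1  [4,5,9]=3  [5,8,9]=3  [7,8,9]=1
  size 4 → [0,1,4,5]=6  [0,1,5,9]=12  [0,1,8,9]=6  [1,3,4,5]=4  [1,4,5,9]=12  [1,5,8,9]=12  [1,7,8,9]=4  [3,4,5,9]=4  [4,5,8,9]=6  [5,7,8,9]=4  [6,7,8,9]=1
  size 5 → [0,1,3,4,5]=10  [0,1,4,5,9]=30  [0,1,5,8,9]=30  [0,1,7,8,9]=10  [1,3,4,5,9]=20  [1,4,5,8,9]=30  [1,5,7,8,9]=20  [1,6,7,8,9]=5  [2,6,7,8,9]=1  [3,4,5,8,9]=10  [4,5,7,8,9]=10  [5,6,7,8,9]=5
  size 6 → [0,1,3,4,5,9]=60  [0,1,4,5,8,9]=90  [0,1,5,7,8,9]=60  [0,1,6,7,8,9]=15  [1,2,6,7,8,9]=6  [1,3,4,5,8,9]=60  [1,4,5,7,8,9]=60  [1,5,6,7,8,9]=30  [2,5,6,7,8,9]=6  [3,4,5,7,8,9]=20  [4,5,6,7,8,9]=15
  size 7 → [0,1,2,6,7,8,9]=21  [0,1,3,4,5,8,9]=210  [0,1,4,5,7,8,9]=210  [0,1,5,6,7,8,9]=105  [1,2,5,6,7,8,9]=42  [1,3,4,5,7,8,9]=140  [1,4,5,6,7,8,9]=105  [2,4,5,6,7,8,9]=21  [3,4,5,6,7,8,9]=35
  size 8 → [0,1,2,5,6,7,8,9]=168  [0,1,3,4,5,7,8,9]=560  [0,1,4,5,6,7,8,9]=420  [1,2,4,5,6,7,8,9]=168  [1,3,4,5,6,7,8,9]=280  [2,3,4,5,6,7,8,9]=56
  first=0(j) contributes 504
  first=2(h) contributes 1260
  first=3(m) contributes 756
|[w]| = 2520

2520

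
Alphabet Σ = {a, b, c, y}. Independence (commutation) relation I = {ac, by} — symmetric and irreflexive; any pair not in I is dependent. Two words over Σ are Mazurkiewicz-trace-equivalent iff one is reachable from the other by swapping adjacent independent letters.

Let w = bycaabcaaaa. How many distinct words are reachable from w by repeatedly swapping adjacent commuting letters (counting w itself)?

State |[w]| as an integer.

30

drop 0:b onto floor
drop 1:y onto floor
drop 2:c onto {0:b, 1:y}
drop 3:a onto {0:b, 1:y}
drop 4:a onto {3:a}
drop 5:b onto {2:c, 4:a}
drop 6:c onto {5:b}
drop 7:a onto {5:b}
drop 8:a onto {7:a}
drop 9:a onto {8:a}
drop 10:a onto {9:a}
ground layer = {0:b, 1:y}
drop-orders for the pieces not yet dropped (sum over which currently-grounded one goes next):
  1 to go: {6} 1  {10} 1
  2 to go: {6,10} 2  {9,10} 1
  3 to go: {6,9,10} 3  {8,9,10} 1
  4 to go: {6,8,9,10} 4  {7,8,9,10} 1
  5 to go: {6,7,8,9,10} 5
  6 to go: {5,6,7,8,9,10} 5
  7 to go: {2,5,6,7,8,9,10} 5  {4,5,6,7,8,9,10} 5
  8 to go: {2,4,5,6,7,8,9,10} 10  {3,4,5,6,7,8,9,10} 5
  9 to go: {2,3,4,5,6,7,8,9,10} 15
  if 0:b drops first: 15 orders
  if 1:y drops first: 15 orders
heap linearizations: 30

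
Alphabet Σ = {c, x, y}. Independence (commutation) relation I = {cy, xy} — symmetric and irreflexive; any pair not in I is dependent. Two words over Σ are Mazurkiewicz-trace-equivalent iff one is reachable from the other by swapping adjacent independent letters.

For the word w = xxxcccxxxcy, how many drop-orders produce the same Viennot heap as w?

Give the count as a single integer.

0(x) covers ∅
1(x) covers 0:x
2(x) covers 1:x
3(c) covers 2:x
4(c) covers 3:c
5(c) covers 4:c
6(x) covers 5:c
7(x) covers 6:x
8(x) covers 7:x
9(c) covers 8:x
10(y) covers ∅
floor of heap: 0:x, 10:y
completions by unplaced set U, small U first (add the entries for U minus each lowest piece of U):
  |U|=1: {9}:1  {10}:1
  |U|=2: {8,9}:1  {9,10}:2
  |U|=3: {7,8,9}:1  {8,9,10}:3
  |U|=4: {6,7,8,9}:1  {7,8,9,10}:4
  |U|=5: {5,6,7,8,9}:1  {6,7,8,9,10}:5
  |U|=6: {4,5,6,7,8,9}:1  {5,6,7,8,9,10}:6
  |U|=7: {3,4,5,6,7,8,9}:1  {4,5,6,7,8,9,10}:7
  |U|=8: {2,3,4,5,6,7,8,9}:1  {3,4,5,6,7,8,9,10}:8
  |U|=9: {1,2,3,4,5,6,7,8,9}:1  {2,3,4,5,6,7,8,9,10}:9
  start at 0(x): 10
  start at 10(y): 1
sum over floor = 11

11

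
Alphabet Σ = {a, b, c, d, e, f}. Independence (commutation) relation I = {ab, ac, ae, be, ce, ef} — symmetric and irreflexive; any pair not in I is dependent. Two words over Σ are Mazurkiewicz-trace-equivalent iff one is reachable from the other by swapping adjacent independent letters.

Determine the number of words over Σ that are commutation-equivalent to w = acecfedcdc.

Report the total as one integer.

45

0(a) covers ∅
1(c) covers ∅
2(e) covers ∅
3(c) covers 1:c
4(f) covers 0:a, 3:c
5(e) covers 2:e
6(d) covers 4:f, 5:e
7(c) covers 6:d
8(d) covers 7:c
9(c) covers 8:d
floor of heap: 0:a, 1:c, 2:e
completions by unplaced set U, small U first (add the entries for U minus each lowest piece of U):
  |U|=1: {9}:1
  |U|=2: {8,9}:1
  |U|=3: {7,8,9}:1
  |U|=4: {6,7,8,9}:1
  |U|=5: {4,6,7,8,9}:1  {5,6,7,8,9}:1
  |U|=6: {0,4,6,7,8,9}:1  {2,5,6,7,8,9}:1  {3,4,6,7,8,9}:1  {4,5,6,7,8,9}:2
  |U|=7: {0,3,4,6,7,8,9}:2  {0,4,5,6,7,8,9}:3  {1,3,4,6,7,8,9}:1  {2,4,5,6,7,8,9}:3  {3,4,5,6,7,8,9}:3
  |U|=8: {0,1,3,4,6,7,8,9}:3  {0,2,4,5,6,7,8,9}:6  {0,3,4,5,6,7,8,9}:8  {1,3,4,5,6,7,8,9}:4  {2,3,4,5,6,7,8,9}:6
  start at 0(a): 10
  start at 1(c): 20
  start at 2(e): 15
sum over floor = 45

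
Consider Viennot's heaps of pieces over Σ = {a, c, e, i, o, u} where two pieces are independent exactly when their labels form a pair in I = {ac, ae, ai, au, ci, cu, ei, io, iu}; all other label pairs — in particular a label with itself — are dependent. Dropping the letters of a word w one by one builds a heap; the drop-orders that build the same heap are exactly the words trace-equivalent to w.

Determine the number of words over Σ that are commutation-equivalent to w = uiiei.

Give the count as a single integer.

piece 0:u — minimal
piece 1:i — minimal
piece 2:i rests on {1:i}
piece 3:e rests on {0:u}
piece 4:i rests on {2:i}
minimal pieces: {0:u, 1:i}
ways to finish when only these pieces remain (= sum over removing one remaining piece with nothing left below it):
  1 left: {3}→1  {4}→1
  2 left: {0,3}→1  {2,4}→1  {3,4}→2
  3 left: {0,3,4}→3  {1,2,4}→1  {2,3,4}→3
  placing 0:u first → 4 extensions
  placing 1:i first → 6 extensions
total linear extensions = 10

10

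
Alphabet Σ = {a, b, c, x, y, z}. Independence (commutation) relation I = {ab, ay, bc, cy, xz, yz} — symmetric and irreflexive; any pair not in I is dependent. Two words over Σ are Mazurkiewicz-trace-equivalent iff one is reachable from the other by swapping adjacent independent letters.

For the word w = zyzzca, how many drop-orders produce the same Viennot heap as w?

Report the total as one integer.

#0=z has no predecessor
#1=y has no predecessor
#2=z depends on [0:z]
#3=z depends on [2:z]
#4=c depends on [3:z]
#5=a depends on [4:c]
sources: [0:z, 1:y]
N(rest) = Σ N(rest − s) over sources s of rest; N(one piece) = 1:
  size 1 → [1]=1  [5]=1
  size 2 → [1,5]=2  [4,5]=1
  size 3 → [1,4,5]=3  [3,4,5]=1
  size 4 → [1,3,4,5]=4  [2,3,4,5]=1
  first=0(z) contributes 5
  first=1(y) contributes 1
|[w]| = 6

6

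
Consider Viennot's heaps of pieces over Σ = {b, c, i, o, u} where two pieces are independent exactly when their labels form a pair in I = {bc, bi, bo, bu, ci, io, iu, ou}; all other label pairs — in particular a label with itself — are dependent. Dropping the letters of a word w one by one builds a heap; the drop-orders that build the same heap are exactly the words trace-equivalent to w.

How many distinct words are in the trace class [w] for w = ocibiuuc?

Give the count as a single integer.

168

0(o) covers ∅
1(c) covers 0:o
2(i) covers ∅
3(b) covers ∅
4(i) covers 2:i
5(u) covers 1:c
6(u) covers 5:u
7(c) covers 6:u
floor of heap: 0:o, 2:i, 3:b
completions by unplaced set U, small U first (add the entries for U minus each lowest piece of U):
  |U|=1: {3}:1  {4}:1  {7}:1
  |U|=2: {2,4}:1  {3,4}:2  {3,7}:2  {4,7}:2  {6,7}:1
  |U|=3: {2,3,4}:3  {2,4,7}:3  {3,4,7}:6  {3,6,7}:3  {4,6,7}:3  {5,6,7}:1
  |U|=4: {1,5,6,7}:1  {2,3,4,7}:12  {2,4,6,7}:6  {3,4,6,7}:12  {3,5,6,7}:4  {4,5,6,7}:4
  |U|=5: {0,1,5,6,7}:1  {1,3,5,6,7}:5  {1,4,5,6,7}:5  {2,3,4,6,7}:30  {2,4,5,6,7}:10  {3,4,5,6,7}:20
  |U|=6: {0,1,3,5,6,7}:6  {0,1,4,5,6,7}:6  {1,2,4,5,6,7}:15  {1,3,4,5,6,7}:30  {2,3,4,5,6,7}:60
  start at 0(o): 105
  start at 2(i): 42
  start at 3(b): 21
sum over floor = 168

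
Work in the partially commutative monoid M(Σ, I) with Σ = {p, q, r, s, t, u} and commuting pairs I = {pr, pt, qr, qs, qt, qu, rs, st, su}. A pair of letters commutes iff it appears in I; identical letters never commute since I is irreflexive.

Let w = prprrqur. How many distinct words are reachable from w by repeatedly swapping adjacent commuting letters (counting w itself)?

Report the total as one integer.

0(p) covers ∅
1(r) covers ∅
2(p) covers 0:p
3(r) covers 1:r
4(r) covers 3:r
5(q) covers 2:p
6(u) covers 2:p, 4:r
7(r) covers 6:u
floor of heap: 0:p, 1:r
completions by unplaced set U, small U first (add the entries for U minus each lowest piece of U):
  |U|=1: {5}:1  {7}:1
  |U|=2: {5,7}:2  {6,7}:1
  |U|=3: {4,6,7}:1  {5,6,7}:3
  |U|=4: {2,5,6,7}:3  {3,4,6,7}:1  {4,5,6,7}:4
  |U|=5: {0,2,5,6,7}:3  {1,3,4,6,7}:1  {2,4,5,6,7}:7  {3,4,5,6,7}:5
  |U|=6: {0,2,4,5,6,7}:10  {1,3,4,5,6,7}:6  {2,3,4,5,6,7}:12
  start at 0(p): 18
  start at 1(r): 22
sum over floor = 40

40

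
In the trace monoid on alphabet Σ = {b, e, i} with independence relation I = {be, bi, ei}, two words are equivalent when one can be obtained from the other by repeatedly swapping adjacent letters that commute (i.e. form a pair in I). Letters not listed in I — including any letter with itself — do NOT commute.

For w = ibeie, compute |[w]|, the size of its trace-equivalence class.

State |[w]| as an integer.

piece 0:i — minimal
piece 1:b — minimal
piece 2:e — minimal
piece 3:i rests on {0:i}
piece 4:e rests on {2:e}
minimal pieces: {0:i, 1:b, 2:e}
ways to finish when only these pieces remain (= sum over removing one remaining piece with nothing left below it):
  1 left: {1}→1  {3}→1  {4}→1
  2 left: {0,3}→1  {1,3}→2  {1,4}→2  {2,4}→1  {3,4}→2
  3 left: {0,1,3}→3  {0,3,4}→3  {1,2,4}→3  {1,3,4}→6  {2,3,4}→3
  placing 0:i first → 12 extensions
  placing 1:b first → 6 extensions
  placing 2:e first → 12 extensions
total linear extensions = 30

30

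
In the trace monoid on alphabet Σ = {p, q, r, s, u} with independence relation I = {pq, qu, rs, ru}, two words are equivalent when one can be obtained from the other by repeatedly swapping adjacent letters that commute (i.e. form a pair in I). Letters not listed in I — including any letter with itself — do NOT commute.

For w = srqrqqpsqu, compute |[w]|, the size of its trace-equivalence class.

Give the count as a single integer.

12

0(s) covers ∅
1(r) covers ∅
2(q) covers 0:s, 1:r
3(r) covers 2:q
4(q) covers 3:r
5(q) covers 4:q
6(p) covers 3:r
7(s) covers 5:q, 6:p
8(q) covers 7:s
9(u) covers 7:s
floor of heap: 0:s, 1:r
completions by unplaced set U, small U first (add the entries for U minus each lowest piece of U):
  |U|=1: {8}:1  {9}:1
  |U|=2: {8,9}:2
  |U|=3: {7,8,9}:2
  |U|=4: {5,7,8,9}:2  {6,7,8,9}:2
  |U|=5: {4,5,7,8,9}:2  {5,6,7,8,9}:4
  |U|=6: {4,5,6,7,8,9}:6
  |U|=7: {3,4,5,6,7,8,9}:6
  |U|=8: {2,3,4,5,6,7,8,9}:6
  start at 0(s): 6
  start at 1(r): 6
sum over floor = 12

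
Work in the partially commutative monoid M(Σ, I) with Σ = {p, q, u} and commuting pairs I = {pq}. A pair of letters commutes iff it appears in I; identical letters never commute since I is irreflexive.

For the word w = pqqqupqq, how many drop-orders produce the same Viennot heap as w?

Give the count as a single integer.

12

drop 0:p onto floor
drop 1:q onto floor
drop 2:q onto {1:q}
drop 3:q onto {2:q}
drop 4:u onto {0:p, 3:q}
drop 5:p onto {4:u}
drop 6:q onto {4:u}
drop 7:q onto {6:q}
ground layer = {0:p, 1:q}
drop-orders for the pieces not yet dropped (sum over which currently-grounded one goes next):
  1 to go: {5} 1  {7} 1
  2 to go: {5,7} 2  {6,7} 1
  3 to go: {5,6,7} 3
  4 to go: {4,5,6,7} 3
  5 to go: {0,4,5,6,7} 3  {3,4,5,6,7} 3
  6 to go: {0,3,4,5,6,7} 6  {2,3,4,5,6,7} 3
  if 0:p drops first: 3 orders
  if 1:q drops first: 9 orders
heap linearizations: 12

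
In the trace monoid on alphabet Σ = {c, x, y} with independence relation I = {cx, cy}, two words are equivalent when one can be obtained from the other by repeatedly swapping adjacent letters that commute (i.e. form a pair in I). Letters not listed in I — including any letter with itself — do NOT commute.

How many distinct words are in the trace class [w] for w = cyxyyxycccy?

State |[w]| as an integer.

330

0(c) covers ∅
1(y) covers ∅
2(x) covers 1:y
3(y) covers 2:x
4(y) covers 3:y
5(x) covers 4:y
6(y) covers 5:x
7(c) covers 0:c
8(c) covers 7:c
9(c) covers 8:c
10(y) covers 6:y
floor of heap: 0:c, 1:y
completions by unplaced set U, small U first (add the entries for U minus each lowest piece of U):
  |U|=1: {9}:1  {10}:1
  |U|=2: {6,10}:1  {8,9}:1  {9,10}:2
  |U|=3: {5,6,10}:1  {6,9,10}:3  {7,8,9}:1  {8,9,10}:3
  |U|=4: {0,7,8,9}:1  {4,5,6,10}:1  {5,6,9,10}:4  {6,8,9,10}:6  {7,8,9,10}:4
  |U|=5: {0,7,8,9,10}:5  {3,4,5,6,10}:1  {4,5,6,9,10}:5  {5,6,8,9,10}:10  {6,7,8,9,10}:10
  |U|=6: {0,6,7,8,9,10}:15  {2,3,4,5,6,10}:1  {3,4,5,6,9,10}:6  {4,5,6,8,9,10}:15  {5,6,7,8,9,10}:20
  |U|=7: {0,5,6,7,8,9,10}:35  {1,2,3,4,5,6,10}:1  {2,3,4,5,6,9,10}:7  {3,4,5,6,8,9,10}:21  {4,5,6,7,8,9,10}:35
  |U|=8: {0,4,5,6,7,8,9,10}:70  {1,2,3,4,5,6,9,10}:8  {2,3,4,5,6,8,9,10}:28  {3,4,5,6,7,8,9,10}:56
  |U|=9: {0,3,4,5,6,7,8,9,10}:126  {1,2,3,4,5,6,8,9,10}:36  {2,3,4,5,6,7,8,9,10}:84
  start at 0(c): 120
  start at 1(y): 210
sum over floor = 330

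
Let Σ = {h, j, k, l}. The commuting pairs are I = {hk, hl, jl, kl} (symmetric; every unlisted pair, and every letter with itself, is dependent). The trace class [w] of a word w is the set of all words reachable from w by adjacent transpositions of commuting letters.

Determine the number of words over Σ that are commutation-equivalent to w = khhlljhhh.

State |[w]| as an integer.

108

drop 0:k onto floor
drop 1:h onto floor
drop 2:h onto {1:h}
drop 3:l onto floor
drop 4:l onto {3:l}
drop 5:j onto {0:k, 2:h}
drop 6:h onto {5:j}
drop 7:h onto {6:h}
drop 8:h onto {7:h}
ground layer = {0:k, 1:h, 3:l}
drop-orders for the pieces not yet dropped (sum over which currently-grounded one goes next):
  1 to go: {4} 1  {8} 1
  2 to go: {3,4} 1  {4,8} 2  {7,8} 1
  3 to go: {3,4,8} 3  {4,7,8} 3  {6,7,8} 1
  4 to go: {3,4,7,8} 6  {4,6,7,8} 4  {5,6,7,8} 1
  5 to go: {0,5,6,7,8} 1  {2,5,6,7,8} 1  {3,4,6,7,8} 10  {4,5,6,7,8} 5
  6 to go: {0,2,5,6,7,8} 2  {0,4,5,6,7,8} 6  {1,2,5,6,7,8} 1  {2,4,5,6,7,8} 6  {3,4,5,6,7,8} 15
  7 to go: {0,1,2,5,6,7,8} 3  {0,2,4,5,6,7,8} 14  {0,3,4,5,6,7,8} 21  {1,2,4,5,6,7,8} 7  {2,3,4,5,6,7,8} 21
  if 0:k drops first: 28 orders
  if 1:h drops first: 56 orders
  if 3:l drops first: 24 orders
heap linearizations: 108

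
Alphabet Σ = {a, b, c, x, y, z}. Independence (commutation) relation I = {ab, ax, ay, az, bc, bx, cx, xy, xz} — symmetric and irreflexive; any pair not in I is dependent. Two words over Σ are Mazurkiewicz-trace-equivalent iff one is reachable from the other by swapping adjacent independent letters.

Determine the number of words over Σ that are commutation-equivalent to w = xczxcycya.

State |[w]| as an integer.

drop 0:x onto floor
drop 1:c onto floor
drop 2:z onto {1:c}
drop 3:x onto {0:x}
drop 4:c onto {2:z}
drop 5:y onto {4:c}
drop 6:c onto {5:y}
drop 7:y onto {6:c}
drop 8:a onto {6:c}
ground layer = {0:x, 1:c}
drop-orders for the pieces not yet dropped (sum over which currently-grounded one goes next):
  1 to go: {3} 1  {7} 1  {8} 1
  2 to go: {0,3} 1  {3,7} 2  {3,8} 2  {7,8} 2
  3 to go: {0,3,7} 3  {0,3,8} 3  {3,7,8} 6  {6,7,8} 2
  4 to go: {0,3,7,8} 12  {3,6,7,8} 8  {5,6,7,8} 2
  5 to go: {0,3,6,7,8} 20  {3,5,6,7,8} 10  {4,5,6,7,8} 2
  6 to go: {0,3,5,6,7,8} 30  {2,4,5,6,7,8} 2  {3,4,5,6,7,8} 12
  7 to go: {0,3,4,5,6,7,8} 42  {1,2,4,5,6,7,8} 2  {2,3,4,5,6,7,8} 14
  if 0:x drops first: 16 orders
  if 1:c drops first: 56 orders
heap linearizations: 72

72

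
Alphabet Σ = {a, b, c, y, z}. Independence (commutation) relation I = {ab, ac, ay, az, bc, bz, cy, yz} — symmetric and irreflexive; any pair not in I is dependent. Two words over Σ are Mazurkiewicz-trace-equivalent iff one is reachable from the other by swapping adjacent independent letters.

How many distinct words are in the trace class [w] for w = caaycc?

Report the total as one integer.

60

piece 0:c — minimal
piece 1:a — minimal
piece 2:a rests on {1:a}
piece 3:y — minimal
piece 4:c rests on {0:c}
piece 5:c rests on {4:c}
minimal pieces: {0:c, 1:a, 3:y}
ways to finish when only these pieces remain (= sum over removing one remaining piece with nothing left below it):
  1 left: {2}→1  {3}→1  {5}→1
  2 left: {1,2}→1  {2,3}→2  {2,5}→2  {3,5}→2  {4,5}→1
  3 left: {0,4,5}→1  {1,2,3}→3  {1,2,5}→3  {2,3,5}→6  {2,4,5}→3  {3,4,5}→3
  4 left: {0,2,4,5}→4  {0,3,4,5}→4  {1,2,3,5}→12  {1,2,4,5}→6  {2,3,4,5}→12
  placing 0:c first → 30 extensions
  placing 1:a first → 20 extensions
  placing 3:y first → 10 extensions
total linear extensions = 60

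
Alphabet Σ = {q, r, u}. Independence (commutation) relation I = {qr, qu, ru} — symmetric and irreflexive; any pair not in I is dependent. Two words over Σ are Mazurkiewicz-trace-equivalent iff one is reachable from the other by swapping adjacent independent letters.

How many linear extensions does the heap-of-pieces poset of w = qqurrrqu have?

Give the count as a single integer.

560

drop 0:q onto floor
drop 1:q onto {0:q}
drop 2:u onto floor
drop 3:r onto floor
drop 4:r onto {3:r}
drop 5:r onto {4:r}
drop 6:q onto {1:q}
drop 7:u onto {2:u}
ground layer = {0:q, 2:u, 3:r}
drop-orders for the pieces not yet dropped (sum over which currently-grounded one goes next):
  1 to go: {5} 1  {6} 1  {7} 1
  2 to go: {1,6} 1  {2,7} 1  {4,5} 1  {5,6} 2  {5,7} 2  {6,7} 2
  3 to go: {0,1,6} 1  {1,5,6} 3  {1,6,7} 3  {2,5,7} 3  {2,6,7} 3  {3,4,5} 1  {4,5,6} 3  {4,5,7} 3  {5,6,7} 6
  4 to go: {0,1,5,6} 4  {0,1,6,7} 4  {1,2,6,7} 6  {1,4,5,6} 6  {1,5,6,7} 12  {2,4,5,7} 6  {2,5,6,7} 12  {3,4,5,6} 4  {3,4,5,7} 4  {4,5,6,7} 12
  5 to go: {0,1,2,6,7} 10  {0,1,4,5,6} 10  {0,1,5,6,7} 20  {1,2,5,6,7} 30  {1,3,4,5,6} 10  {1,4,5,6,7} 30  {2,3,4,5,7} 10  {2,4,5,6,7} 30  {3,4,5,6,7} 20
  6 to go: {0,1,2,5,6,7} 60  {0,1,3,4,5,6} 20  {0,1,4,5,6,7} 60  {1,2,4,5,6,7} 90  {1,3,4,5,6,7} 60  {2,3,4,5,6,7} 60
  if 0:q drops first: 210 orders
  if 2:u drops first: 140 orders
  if 3:r drops first: 210 orders
heap linearizations: 560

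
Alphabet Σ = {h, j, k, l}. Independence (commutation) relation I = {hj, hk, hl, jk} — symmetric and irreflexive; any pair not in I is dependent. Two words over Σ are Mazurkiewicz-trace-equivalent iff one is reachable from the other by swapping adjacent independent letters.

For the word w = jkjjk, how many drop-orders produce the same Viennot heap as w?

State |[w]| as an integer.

drop 0:j onto floor
drop 1:k onto floor
drop 2:j onto {0:j}
drop 3:j onto {2:j}
drop 4:k onto {1:k}
ground layer = {0:j, 1:k}
drop-orders for the pieces not yet dropped (sum over which currently-grounded one goes next):
  1 to go: {3} 1  {4} 1
  2 to go: {1,4} 1  {2,3} 1  {3,4} 2
  3 to go: {0,2,3} 1  {1,3,4} 3  {2,3,4} 3
  if 0:j drops first: 6 orders
  if 1:k drops first: 4 orders
heap linearizations: 10

10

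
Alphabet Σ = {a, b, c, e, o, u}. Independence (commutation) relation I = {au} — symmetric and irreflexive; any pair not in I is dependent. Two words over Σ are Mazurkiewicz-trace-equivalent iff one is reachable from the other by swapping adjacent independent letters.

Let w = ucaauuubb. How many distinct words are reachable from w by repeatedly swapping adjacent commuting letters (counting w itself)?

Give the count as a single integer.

piece 0:u — minimal
piece 1:c rests on {0:u}
piece 2:a rests on {1:c}
piece 3:a rests on {2:a}
piece 4:u rests on {1:c}
piece 5:u rests on {4:u}
piece 6:u rests on {5:u}
piece 7:b rests on {3:a, 6:u}
piece 8:b rests on {7:b}
minimal pieces: {0:u}
ways to finish when only these pieces remain (= sum over removing one remaining piece with nothing left below it):
  1 left: {8}→1
  2 left: {7,8}→1
  3 left: {3,7,8}→1  {6,7,8}→1
  4 left: {2,3,7,8}→1  {3,6,7,8}→2  {5,6,7,8}→1
  5 left: {2,3,6,7,8}→3  {3,5,6,7,8}→3  {4,5,6,7,8}→1
  6 left: {2,3,5,6,7,8}→6  {3,4,5,6,7,8}→4
  7 left: {2,3,4,5,6,7,8}→10
  placing 0:u first → 10 extensions

10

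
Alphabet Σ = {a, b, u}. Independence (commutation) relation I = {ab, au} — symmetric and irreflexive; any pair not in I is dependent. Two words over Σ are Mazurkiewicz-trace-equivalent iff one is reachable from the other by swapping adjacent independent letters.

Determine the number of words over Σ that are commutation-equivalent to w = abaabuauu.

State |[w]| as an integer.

126

drop 0:a onto floor
drop 1:b onto floor
drop 2:a onto {0:a}
drop 3:a onto {2:a}
drop 4:b onto {1:b}
drop 5:u onto {4:b}
drop 6:a onto {3:a}
drop 7:u onto {5:u}
drop 8:u onto {7:u}
ground layer = {0:a, 1:b}
drop-orders for the pieces not yet dropped (sum over which currently-grounded one goes next):
  1 to go: {6} 1  {8} 1
  2 to go: {3,6} 1  {6,8} 2  {7,8} 1
  3 to go: {2,3,6} 1  {3,6,8} 3  {5,7,8} 1  {6,7,8} 3
  4 to go: {0,2,3,6} 1  {2,3,6,8} 4  {3,6,7,8} 6  {4,5,7,8} 1  {5,6,7,8} 4
  5 to go: {0,2,3,6,8} 5  {1,4,5,7,8} 1  {2,3,6,7,8} 10  {3,5,6,7,8} 10  {4,5,6,7,8} 5
  6 to go: {0,2,3,6,7,8} 15  {1,4,5,6,7,8} 6  {2,3,5,6,7,8} 20  {3,4,5,6,7,8} 15
  7 to go: {0,2,3,5,6,7,8} 35  {1,3,4,5,6,7,8} 21  {2,3,4,5,6,7,8} 35
  if 0:a drops first: 56 orders
  if 1:b drops first: 70 orders
heap linearizations: 126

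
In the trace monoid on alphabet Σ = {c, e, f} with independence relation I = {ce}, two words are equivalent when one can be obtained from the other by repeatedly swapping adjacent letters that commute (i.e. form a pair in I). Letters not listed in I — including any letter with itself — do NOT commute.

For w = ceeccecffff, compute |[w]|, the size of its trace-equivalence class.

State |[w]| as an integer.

#0=c has no predecessor
#1=e has no predecessor
#2=e depends on [1:e]
#3=c depends on [0:c]
#4=c depends on [3:c]
#5=e depends on [2:e]
#6=c depends on [4:c]
#7=f depends on [5:e, 6:c]
#8=f depends on [7:f]
#9=f depends on [8:f]
#10=f depends on [9:f]
sources: [0:c, 1:e]
N(rest) = Σ N(rest − s) over sources s of rest; N(one piece) = 1:
  size 1 → [10]=1
  size 2 → [9,10]=1
  size 3 → [8,9,10]=1
  size 4 → [7,8,9,10]=1
  size 5 → [5,7,8,9,10]=1  [6,7,8,9,10]=1
  size 6 → [2,5,7,8,9,10]=1  [4,6,7,8,9,10]=1  [5,6,7,8,9,10]=2
  size 7 → [1,2,5,7,8,9,10]=1  [2,5,6,7,8,9,10]=3  [3,4,6,7,8,9,10]=1  [4,5,6,7,8,9,10]=3
  size 8 → [0,3,4,6,7,8,9,10]=1  [1,2,5,6,7,8,9,10]=4  [2,4,5,6,7,8,9,10]=6  [3,4,5,6,7,8,9,10]=4
  size 9 → [0,3,4,5,6,7,8,9,10]=5  [1,2,4,5,6,7,8,9,10]=10  [2,3,4,5,6,7,8,9,10]=10
  first=0(c) contributes 20
  first=1(e) contributes 15
|[w]| = 35

35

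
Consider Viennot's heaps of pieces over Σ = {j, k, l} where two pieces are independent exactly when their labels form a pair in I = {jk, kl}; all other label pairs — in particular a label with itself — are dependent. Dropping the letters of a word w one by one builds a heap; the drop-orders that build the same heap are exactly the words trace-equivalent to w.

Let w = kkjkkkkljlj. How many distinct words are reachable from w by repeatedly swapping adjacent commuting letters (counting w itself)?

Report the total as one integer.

462

drop 0:k onto floor
drop 1:k onto {0:k}
drop 2:j onto floor
drop 3:k onto {1:k}
drop 4:k onto {3:k}
drop 5:k onto {4:k}
drop 6:k onto {5:k}
drop 7:l onto {2:j}
drop 8:j onto {7:l}
drop 9:l onto {8:j}
drop 10:j onto {9:l}
ground layer = {0:k, 2:j}
drop-orders for the pieces not yet dropped (sum over which currently-grounded one goes next):
  1 to go: {6} 1  {10} 1
  2 to go: {5,6} 1  {6,10} 2  {9,10} 1
  3 to go: {4,5,6} 1  {5,6,10} 3  {6,9,10} 3  {8,9,10} 1
  4 to go: {3,4,5,6} 1  {4,5,6,10} 4  {5,6,9,10} 6  {6,8,9,10} 4  {7,8,9,10} 1
  5 to go: {1,3,4,5,6} 1  {2,7,8,9,10} 1  {3,4,5,6,10} 5  {4,5,6,9,10} 10  {5,6,8,9,10} 10  {6,7,8,9,10} 5
  6 to go: {0,1,3,4,5,6} 1  {1,3,4,5,6,10} 6  {2,6,7,8,9,10} 6  {3,4,5,6,9,10} 15  {4,5,6,8,9,10} 20  {5,6,7,8,9,10} 15
  7 to go: {0,1,3,4,5,6,10} 7  {1,3,4,5,6,9,10} 21  {2,5,6,7,8,9,10} 21  {3,4,5,6,8,9,10} 35  {4,5,6,7,8,9,10} 35
  8 to go: {0,1,3,4,5,6,9,10} 28  {1,3,4,5,6,8,9,10} 56  {2,4,5,6,7,8,9,10} 56  {3,4,5,6,7,8,9,10} 70
  9 to go: {0,1,3,4,5,6,8,9,10} 84  {1,3,4,5,6,7,8,9,10} 126  {2,3,4,5,6,7,8,9,10} 126
  if 0:k drops first: 252 orders
  if 2:j drops first: 210 orders
heap linearizations: 462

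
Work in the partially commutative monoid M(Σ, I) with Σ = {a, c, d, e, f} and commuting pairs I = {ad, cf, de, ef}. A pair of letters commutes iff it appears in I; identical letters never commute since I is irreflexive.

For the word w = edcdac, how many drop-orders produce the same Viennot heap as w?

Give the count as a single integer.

piece 0:e — minimal
piece 1:d — minimal
piece 2:c rests on {0:e, 1:d}
piece 3:d rests on {2:c}
piece 4:a rests on {2:c}
piece 5:c rests on {3:d, 4:a}
minimal pieces: {0:e, 1:d}
ways to finish when only these pieces remain (= sum over removing one remaining piece with nothing left below it):
  1 left: {5}→1
  2 left: {3,5}→1  {4,5}→1
  3 left: {3,4,5}→2
  4 left: {2,3,4,5}→2
  placing 0:e first → 2 extensions
  placing 1:d first → 2 extensions
total linear extensions = 4

4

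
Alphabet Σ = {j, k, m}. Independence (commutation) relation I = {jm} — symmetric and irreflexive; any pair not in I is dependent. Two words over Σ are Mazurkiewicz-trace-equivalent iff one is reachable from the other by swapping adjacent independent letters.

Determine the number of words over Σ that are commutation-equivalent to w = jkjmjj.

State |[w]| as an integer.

drop 0:j onto floor
drop 1:k onto {0:j}
drop 2:j onto {1:k}
drop 3:m onto {1:k}
drop 4:j onto {2:j}
drop 5:j onto {4:j}
ground layer = {0:j}
drop-orders for the pieces not yet dropped (sum over which currently-grounded one goes next):
  1 to go: {3} 1  {5} 1
  2 to go: {3,5} 2  {4,5} 1
  3 to go: {2,4,5} 1  {3,4,5} 3
  4 to go: {2,3,4,5} 4
  if 0:j drops first: 4 orders

4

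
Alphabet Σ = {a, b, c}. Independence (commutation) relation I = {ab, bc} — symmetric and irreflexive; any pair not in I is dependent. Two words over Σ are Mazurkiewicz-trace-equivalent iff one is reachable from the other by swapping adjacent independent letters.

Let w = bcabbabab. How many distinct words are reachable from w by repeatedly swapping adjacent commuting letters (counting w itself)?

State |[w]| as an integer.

#0=b has no predecessor
#1=c has no predecessor
#2=a depends on [1:c]
#3=b depends on [0:b]
#4=b depends on [3:b]
#5=a depends on [2:a]
#6=b depends on [4:b]
#7=a depends on [5:a]
#8=b depends on [6:b]
sources: [0:b, 1:c]
N(rest) = Σ N(rest − s) over sources s of rest; N(one piece) = 1:
  size 1 → [7]=1  [8]=1
  size 2 → [5,7]=1  [6,8]=1  [7,8]=2
  size 3 → [2,5,7]=1  [4,6,8]=1  [5,7,8]=3  [6,7,8]=3
  size 4 → [1,2,5,7]=1  [2,5,7,8]=4  [3,4,6,8]=1  [4,6,7,8]=4  [5,6,7,8]=6
  size 5 → [0,3,4,6,8]=1  [1,2,5,7,8]=5  [2,5,6,7,8]=10  [3,4,6,7,8]=5  [4,5,6,7,8]=10
  size 6 → [0,3,4,6,7,8]=6  [1,2,5,6,7,8]=15  [2,4,5,6,7,8]=20  [3,4,5,6,7,8]=15
  size 7 → [0,3,4,5,6,7,8]=21  [1,2,4,5,6,7,8]=35  [2,3,4,5,6,7,8]=35
  first=0(b) contributes 70
  first=1(c) contributes 56
|[w]| = 126

126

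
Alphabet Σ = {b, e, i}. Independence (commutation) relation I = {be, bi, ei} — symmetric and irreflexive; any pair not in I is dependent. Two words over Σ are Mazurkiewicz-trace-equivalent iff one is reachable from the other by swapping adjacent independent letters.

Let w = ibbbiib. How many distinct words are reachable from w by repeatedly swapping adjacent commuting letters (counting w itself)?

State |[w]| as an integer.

35

piece 0:i — minimal
piece 1:b — minimal
piece 2:b rests on {1:b}
piece 3:b rests on {2:b}
piece 4:i rests on {0:i}
piece 5:i rests on {4:i}
piece 6:b rests on {3:b}
minimal pieces: {0:i, 1:b}
ways to finish when only these pieces remain (= sum over removing one remaining piece with nothing left below it):
  1 left: {5}→1  {6}→1
  2 left: {3,6}→1  {4,5}→1  {5,6}→2
  3 left: {0,4,5}→1  {2,3,6}→1  {3,5,6}→3  {4,5,6}→3
  4 left: {0,4,5,6}→4  {1,2,3,6}→1  {2,3,5,6}→4  {3,4,5,6}→6
  5 left: {0,3,4,5,6}→10  {1,2,3,5,6}→5  {2,3,4,5,6}→10
  placing 0:i first → 15 extensions
  placing 1:b first → 20 extensions
total linear extensions = 35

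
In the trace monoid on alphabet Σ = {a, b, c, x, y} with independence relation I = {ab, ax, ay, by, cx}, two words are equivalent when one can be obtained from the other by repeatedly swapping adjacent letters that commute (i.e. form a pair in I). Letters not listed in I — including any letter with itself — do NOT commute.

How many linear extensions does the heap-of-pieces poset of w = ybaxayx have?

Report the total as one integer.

42

#0=y has no predecessor
#1=b has no predecessor
#2=a has no predecessor
#3=x depends on [0:y, 1:b]
#4=a depends on [2:a]
#5=y depends on [3:x]
#6=x depends on [5:y]
sources: [0:y, 1:b, 2:a]
N(rest) = Σ N(rest − s) over sources s of rest; N(one piece) = 1:
  size 1 → [4]=1  [6]=1
  size 2 → [2,4]=1  [4,6]=2  [5,6]=1
  size 3 → [2,4,6]=3  [3,5,6]=1  [4,5,6]=3
  size 4 → [0,3,5,6]=1  [1,3,5,6]=1  [2,4,5,6]=6  [3,4,5,6]=4
  size 5 → [0,1,3,5,6]=2  [0,3,4,5,6]=5  [1,3,4,5,6]=5  [2,3,4,5,6]=10
  first=0(y) contributes 15
  first=1(b) contributes 15
  first=2(a) contributes 12
|[w]| = 42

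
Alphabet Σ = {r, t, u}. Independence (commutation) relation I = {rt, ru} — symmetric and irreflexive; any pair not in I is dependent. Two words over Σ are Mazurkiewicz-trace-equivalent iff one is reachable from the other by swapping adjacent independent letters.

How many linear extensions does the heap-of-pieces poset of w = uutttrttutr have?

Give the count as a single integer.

0(u) covers ∅
1(u) covers 0:u
2(t) covers 1:u
3(t) covers 2:t
4(t) covers 3:t
5(r) covers ∅
6(t) covers 4:t
7(t) covers 6:t
8(u) covers 7:t
9(t) covers 8:u
10(r) covers 5:r
floor of heap: 0:u, 5:r
completions by unplaced set U, small U first (add the entries for U minus each lowest piece of U):
  |U|=1: {9}:1  {10}:1
  |U|=2: {5,10}:1  {8,9}:1  {9,10}:2
  |U|=3: {5,9,10}:3  {7,8,9}:1  {8,9,10}:3
  |U|=4: {5,8,9,10}:6  {6,7,8,9}:1  {7,8,9,10}:4
  |U|=5: {4,6,7,8,9}:1  {5,7,8,9,10}:10  {6,7,8,9,10}:5
  |U|=6: {3,4,6,7,8,9}:1  {4,6,7,8,9,10}:6  {5,6,7,8,9,10}:15
  |U|=7: {2,3,4,6,7,8,9}:1  {3,4,6,7,8,9,10}:7  {4,5,6,7,8,9,10}:21
  |U|=8: {1,2,3,4,6,7,8,9}:1  {2,3,4,6,7,8,9,10}:8  {3,4,5,6,7,8,9,10}:28
  |U|=9: {0,1,2,3,4,6,7,8,9}:1  {1,2,3,4,6,7,8,9,10}:9  {2,3,4,5,6,7,8,9,10}:36
  start at 0(u): 45
  start at 5(r): 10
sum over floor = 55

55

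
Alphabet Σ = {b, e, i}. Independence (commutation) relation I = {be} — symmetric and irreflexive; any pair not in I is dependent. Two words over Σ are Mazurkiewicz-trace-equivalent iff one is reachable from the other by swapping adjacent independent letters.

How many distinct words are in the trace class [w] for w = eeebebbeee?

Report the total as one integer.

120

piece 0:e — minimal
piece 1:e rests on {0:e}
piece 2:e rests on {1:e}
piece 3:b — minimal
piece 4:e rests on {2:e}
piece 5:b rests on {3:b}
piece 6:b rests on {5:b}
piece 7:e rests on {4:e}
piece 8:e rests on {7:e}
piece 9:e rests on {8:e}
minimal pieces: {0:e, 3:b}
ways to finish when only these pieces remain (= sum over removing one remaining piece with nothing left below it):
  1 left: {6}→1  {9}→1
  2 left: {5,6}→1  {6,9}→2  {8,9}→1
  3 left: {3,5,6}→1  {5,6,9}→3  {6,8,9}→3  {7,8,9}→1
  4 left: {3,5,6,9}→4  {4,7,8,9}→1  {5,6,8,9}→6  {6,7,8,9}→4
  5 left: {2,4,7,8,9}→1  {3,5,6,8,9}→10  {4,6,7,8,9}→5  {5,6,7,8,9}→10
  6 left: {1,2,4,7,8,9}→1  {2,4,6,7,8,9}→6  {3,5,6,7,8,9}→20  {4,5,6,7,8,9}→15
  7 left: {0,1,2,4,7,8,9}→1  {1,2,4,6,7,8,9}→7  {2,4,5,6,7,8,9}→21  {3,4,5,6,7,8,9}→35
  8 left: {0,1,2,4,6,7,8,9}→8  {1,2,4,5,6,7,8,9}→28  {2,3,4,5,6,7,8,9}→56
  placing 0:e first → 84 extensions
  placing 3:b first → 36 extensions
total linear extensions = 120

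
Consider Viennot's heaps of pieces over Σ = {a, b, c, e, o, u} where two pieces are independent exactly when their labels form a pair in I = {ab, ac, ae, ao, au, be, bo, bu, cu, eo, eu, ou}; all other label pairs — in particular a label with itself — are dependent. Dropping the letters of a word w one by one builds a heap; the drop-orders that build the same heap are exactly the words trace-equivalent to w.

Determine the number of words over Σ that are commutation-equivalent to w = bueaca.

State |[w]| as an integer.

120

piece 0:b — minimal
piece 1:u — minimal
piece 2:e — minimal
piece 3:a — minimal
piece 4:c rests on {0:b, 2:e}
piece 5:a rests on {3:a}
minimal pieces: {0:b, 1:u, 2:e, 3:a}
ways to finish when only these pieces remain (= sum over removing one remaining piece with nothing left below it):
  1 left: {1}→1  {4}→1  {5}→1
  2 left: {0,4}→1  {1,4}→2  {1,5}→2  {2,4}→1  {3,5}→1  {4,5}→2
  3 left: {0,1,4}→3  {0,2,4}→2  {0,4,5}→3  {1,2,4}→3  {1,3,5}→3  {1,4,5}→6  {2,4,5}→3  {3,4,5}→3
  4 left: {0,1,2,4}→8  {0,1,4,5}→12  {0,2,4,5}→8  {0,3,4,5}→6  {1,2,4,5}→12  {1,3,4,5}→12  {2,3,4,5}→6
  placing 0:b first → 30 extensions
  placing 1:u first → 20 extensions
  placing 2:e first → 30 extensions
  placing 3:a first → 40 extensions
total linear extensions = 120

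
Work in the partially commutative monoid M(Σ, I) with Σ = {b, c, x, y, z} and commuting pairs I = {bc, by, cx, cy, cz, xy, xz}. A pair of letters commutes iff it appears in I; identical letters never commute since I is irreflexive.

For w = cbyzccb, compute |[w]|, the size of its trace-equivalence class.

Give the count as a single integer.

70

#0=c has no predecessor
#1=b has no predecessor
#2=y has no predecessor
#3=z depends on [1:b, 2:y]
#4=c depends on [0:c]
#5=c depends on [4:c]
#6=b depends on [3:z]
sources: [0:c, 1:b, 2:y]
N(rest) = Σ N(rest − s) over sources s of rest; N(one piece) = 1:
  size 1 → [5]=1  [6]=1
  size 2 → [3,6]=1  [4,5]=1  [5,6]=2
  size 3 → [0,4,5]=1  [1,3,6]=1  [2,3,6]=1  [3,5,6]=3  [4,5,6]=3
  size 4 → [0,4,5,6]=4  [1,2,3,6]=2  [1,3,5,6]=4  [2,3,5,6]=4  [3,4,5,6]=6
  size 5 → [0,3,4,5,6]=10  [1,2,3,5,6]=10  [1,3,4,5,6]=10  [2,3,4,5,6]=10
  first=0(c) contributes 30
  first=1(b) contributes 20
  first=2(y) contributes 20
|[w]| = 70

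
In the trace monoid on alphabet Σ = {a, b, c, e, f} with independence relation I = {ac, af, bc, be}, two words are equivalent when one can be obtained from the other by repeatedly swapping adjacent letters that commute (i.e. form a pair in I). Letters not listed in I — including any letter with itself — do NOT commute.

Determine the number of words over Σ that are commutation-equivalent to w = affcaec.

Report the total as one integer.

0(a) covers ∅
1(f) covers ∅
2(f) covers 1:f
3(c) covers 2:f
4(a) covers 0:a
5(e) covers 3:c, 4:a
6(c) covers 5:e
floor of heap: 0:a, 1:f
completions by unplaced set U, small U first (add the entries for U minus each lowest piece of U):
  |U|=1: {6}:1
  |U|=2: {5,6}:1
  |U|=3: {3,5,6}:1  {4,5,6}:1
  |U|=4: {0,4,5,6}:1  {2,3,5,6}:1  {3,4,5,6}:2
  |U|=5: {0,3,4,5,6}:3  {1,2,3,5,6}:1  {2,3,4,5,6}:3
  start at 0(a): 4
  start at 1(f): 6
sum over floor = 10

10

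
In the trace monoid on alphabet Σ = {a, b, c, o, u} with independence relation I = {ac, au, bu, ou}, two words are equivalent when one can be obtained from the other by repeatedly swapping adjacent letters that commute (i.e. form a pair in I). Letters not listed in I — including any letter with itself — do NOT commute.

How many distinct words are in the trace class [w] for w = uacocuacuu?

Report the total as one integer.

18

drop 0:u onto floor
drop 1:a onto floor
drop 2:c onto {0:u}
drop 3:o onto {1:a, 2:c}
drop 4:c onto {3:o}
drop 5:u onto {4:c}
drop 6:a onto {3:o}
drop 7:c onto {5:u}
drop 8:u onto {7:c}
drop 9:u onto {8:u}
ground layer = {0:u, 1:a}
drop-orders for the pieces not yet dropped (sum over which currently-grounded one goes next):
  1 to go: {6} 1  {9} 1
  2 to go: {6,9} 2  {8,9} 1
  3 to go: {6,8,9} 3  {7,8,9} 1
  4 to go: {5,7,8,9} 1  {6,7,8,9} 4
  5 to go: {4,5,7,8,9} 1  {5,6,7,8,9} 5
  6 to go: {4,5,6,7,8,9} 6
  7 to go: {3,4,5,6,7,8,9} 6
  8 to go: {1,3,4,5,6,7,8,9} 6  {2,3,4,5,6,7,8,9} 6
  if 0:u drops first: 12 orders
  if 1:a drops first: 6 orders
heap linearizations: 18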